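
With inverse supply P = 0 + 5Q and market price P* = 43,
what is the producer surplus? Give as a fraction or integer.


Minimum supply price (at Q=0): P_min = 0
Quantity supplied at P* = 43:
Q* = (43 - 0)/5 = 43/5
PS = (1/2) * Q* * (P* - P_min)
PS = (1/2) * 43/5 * (43 - 0)
PS = (1/2) * 43/5 * 43 = 1849/10

1849/10


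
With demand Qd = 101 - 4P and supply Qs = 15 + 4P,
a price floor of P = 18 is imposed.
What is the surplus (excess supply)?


At P = 18:
Qd = 101 - 4*18 = 29
Qs = 15 + 4*18 = 87
Surplus = Qs - Qd = 87 - 29 = 58

58


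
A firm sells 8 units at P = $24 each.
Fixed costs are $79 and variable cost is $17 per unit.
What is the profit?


Total Revenue = P * Q = 24 * 8 = $192
Total Cost = FC + VC*Q = 79 + 17*8 = $215
Profit = TR - TC = 192 - 215 = $-23

$-23


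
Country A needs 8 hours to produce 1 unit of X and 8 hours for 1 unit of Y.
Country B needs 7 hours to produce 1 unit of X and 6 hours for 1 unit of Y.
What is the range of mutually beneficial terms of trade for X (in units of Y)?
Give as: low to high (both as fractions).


Opportunity cost of X for Country A = hours_X / hours_Y = 8/8 = 1 units of Y
Opportunity cost of X for Country B = hours_X / hours_Y = 7/6 = 7/6 units of Y
Terms of trade must be between the two opportunity costs.
Range: 1 to 7/6

1 to 7/6


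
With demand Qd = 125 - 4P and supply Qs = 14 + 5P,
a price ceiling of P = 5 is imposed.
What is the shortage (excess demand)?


At P = 5:
Qd = 125 - 4*5 = 105
Qs = 14 + 5*5 = 39
Shortage = Qd - Qs = 105 - 39 = 66

66


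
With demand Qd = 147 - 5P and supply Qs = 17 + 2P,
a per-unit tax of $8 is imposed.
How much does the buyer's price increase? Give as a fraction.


With a per-unit tax, the buyer's price increase depends on relative slopes.
Supply slope: d = 2, Demand slope: b = 5
Buyer's price increase = d * tax / (b + d)
= 2 * 8 / (5 + 2)
= 16 / 7 = 16/7

16/7


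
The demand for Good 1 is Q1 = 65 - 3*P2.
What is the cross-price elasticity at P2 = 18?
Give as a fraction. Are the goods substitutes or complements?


dQ1/dP2 = -3
At P2 = 18: Q1 = 65 - 3*18 = 11
Exy = (dQ1/dP2)(P2/Q1) = -3 * 18 / 11 = -54/11
Since Exy < 0, the goods are complements.

-54/11 (complements)


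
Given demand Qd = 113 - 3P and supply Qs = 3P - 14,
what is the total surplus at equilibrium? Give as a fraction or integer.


Find equilibrium: 113 - 3P = 3P - 14
113 + 14 = 6P
P* = 127/6 = 127/6
Q* = 3*127/6 - 14 = 99/2
Inverse demand: P = 113/3 - Q/3, so P_max = 113/3
Inverse supply: P = 14/3 + Q/3, so P_min = 14/3
CS = (1/2) * 99/2 * (113/3 - 127/6) = 3267/8
PS = (1/2) * 99/2 * (127/6 - 14/3) = 3267/8
TS = CS + PS = 3267/8 + 3267/8 = 3267/4

3267/4


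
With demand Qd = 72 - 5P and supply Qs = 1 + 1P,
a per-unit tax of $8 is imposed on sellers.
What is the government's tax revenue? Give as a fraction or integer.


With tax on sellers, new supply: Qs' = 1 + 1(P - 8)
= 1P - 7
New equilibrium quantity:
Q_new = 37/6
Tax revenue = tax * Q_new = 8 * 37/6 = 148/3

148/3


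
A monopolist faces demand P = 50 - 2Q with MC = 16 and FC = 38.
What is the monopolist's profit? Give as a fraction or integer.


MR = MC: 50 - 4Q = 16
Q* = 17/2
P* = 50 - 2*17/2 = 33
Profit = (P* - MC)*Q* - FC
= (33 - 16)*17/2 - 38
= 17*17/2 - 38
= 289/2 - 38 = 213/2

213/2


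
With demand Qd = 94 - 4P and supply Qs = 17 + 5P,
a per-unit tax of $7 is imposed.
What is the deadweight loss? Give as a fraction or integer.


Pre-tax equilibrium quantity: Q* = 538/9
Post-tax equilibrium quantity: Q_tax = 398/9
Reduction in quantity: Q* - Q_tax = 140/9
DWL = (1/2) * tax * (Q* - Q_tax)
DWL = (1/2) * 7 * 140/9 = 490/9

490/9


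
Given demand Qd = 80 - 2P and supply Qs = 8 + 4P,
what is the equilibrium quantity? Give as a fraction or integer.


First find equilibrium price:
80 - 2P = 8 + 4P
P* = 72/6 = 12
Then substitute into demand:
Q* = 80 - 2 * 12 = 56

56


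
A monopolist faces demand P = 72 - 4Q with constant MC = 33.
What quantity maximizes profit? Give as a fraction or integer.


TR = P*Q = (72 - 4Q)Q = 72Q - 4Q^2
MR = dTR/dQ = 72 - 8Q
Set MR = MC:
72 - 8Q = 33
39 = 8Q
Q* = 39/8 = 39/8

39/8


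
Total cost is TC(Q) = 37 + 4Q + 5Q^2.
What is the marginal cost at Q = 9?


MC = dTC/dQ = 4 + 2*5*Q
At Q = 9:
MC = 4 + 10*9
MC = 4 + 90 = 94

94


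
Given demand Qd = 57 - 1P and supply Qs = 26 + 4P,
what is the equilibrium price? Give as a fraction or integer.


At equilibrium, Qd = Qs.
57 - 1P = 26 + 4P
57 - 26 = 1P + 4P
31 = 5P
P* = 31/5 = 31/5

31/5


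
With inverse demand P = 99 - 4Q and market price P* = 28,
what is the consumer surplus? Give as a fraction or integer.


Maximum willingness to pay (at Q=0): P_max = 99
Quantity demanded at P* = 28:
Q* = (99 - 28)/4 = 71/4
CS = (1/2) * Q* * (P_max - P*)
CS = (1/2) * 71/4 * (99 - 28)
CS = (1/2) * 71/4 * 71 = 5041/8

5041/8


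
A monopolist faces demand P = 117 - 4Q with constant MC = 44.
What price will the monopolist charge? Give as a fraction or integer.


MR = 117 - 8Q
Set MR = MC: 117 - 8Q = 44
Q* = 73/8
Substitute into demand:
P* = 117 - 4*73/8 = 161/2

161/2


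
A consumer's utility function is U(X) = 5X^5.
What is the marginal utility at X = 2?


MU = dU/dX = 5*5*X^(5-1)
MU = 25*X^4
At X = 2:
MU = 25 * 2^4
MU = 25 * 16 = 400

400


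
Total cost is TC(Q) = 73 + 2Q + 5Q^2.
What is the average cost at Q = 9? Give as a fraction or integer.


TC(9) = 73 + 2*9 + 5*9^2
TC(9) = 73 + 18 + 405 = 496
AC = TC/Q = 496/9 = 496/9

496/9


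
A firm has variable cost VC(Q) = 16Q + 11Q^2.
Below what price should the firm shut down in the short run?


AVC(Q) = VC(Q)/Q = 16 + 11Q
AVC is increasing in Q, so minimum AVC is at Q -> 0+.
Min AVC = 16
The firm should shut down if P < 16.

16


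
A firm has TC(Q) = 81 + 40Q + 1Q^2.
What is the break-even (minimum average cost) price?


AC(Q) = 81/Q + 40 + 1Q
To minimize: dAC/dQ = -81/Q^2 + 1 = 0
Q^2 = 81/1 = 81
Q* = 9
Min AC = 81/9 + 40 + 1*9
Min AC = 9 + 40 + 9 = 58

58


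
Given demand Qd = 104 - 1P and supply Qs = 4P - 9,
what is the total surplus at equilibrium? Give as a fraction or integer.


Find equilibrium: 104 - 1P = 4P - 9
104 + 9 = 5P
P* = 113/5 = 113/5
Q* = 4*113/5 - 9 = 407/5
Inverse demand: P = 104 - Q/1, so P_max = 104
Inverse supply: P = 9/4 + Q/4, so P_min = 9/4
CS = (1/2) * 407/5 * (104 - 113/5) = 165649/50
PS = (1/2) * 407/5 * (113/5 - 9/4) = 165649/200
TS = CS + PS = 165649/50 + 165649/200 = 165649/40

165649/40


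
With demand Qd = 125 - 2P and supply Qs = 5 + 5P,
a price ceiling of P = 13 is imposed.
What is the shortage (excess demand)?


At P = 13:
Qd = 125 - 2*13 = 99
Qs = 5 + 5*13 = 70
Shortage = Qd - Qs = 99 - 70 = 29

29


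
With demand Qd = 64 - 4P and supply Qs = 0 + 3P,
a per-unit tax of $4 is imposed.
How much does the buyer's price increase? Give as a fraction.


With a per-unit tax, the buyer's price increase depends on relative slopes.
Supply slope: d = 3, Demand slope: b = 4
Buyer's price increase = d * tax / (b + d)
= 3 * 4 / (4 + 3)
= 12 / 7 = 12/7

12/7


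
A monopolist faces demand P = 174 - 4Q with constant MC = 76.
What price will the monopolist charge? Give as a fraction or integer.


MR = 174 - 8Q
Set MR = MC: 174 - 8Q = 76
Q* = 49/4
Substitute into demand:
P* = 174 - 4*49/4 = 125

125


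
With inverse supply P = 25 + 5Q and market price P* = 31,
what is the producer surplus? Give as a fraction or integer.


Minimum supply price (at Q=0): P_min = 25
Quantity supplied at P* = 31:
Q* = (31 - 25)/5 = 6/5
PS = (1/2) * Q* * (P* - P_min)
PS = (1/2) * 6/5 * (31 - 25)
PS = (1/2) * 6/5 * 6 = 18/5

18/5


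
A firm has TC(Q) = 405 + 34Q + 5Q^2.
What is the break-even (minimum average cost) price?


AC(Q) = 405/Q + 34 + 5Q
To minimize: dAC/dQ = -405/Q^2 + 5 = 0
Q^2 = 405/5 = 81
Q* = 9
Min AC = 405/9 + 34 + 5*9
Min AC = 45 + 34 + 45 = 124

124


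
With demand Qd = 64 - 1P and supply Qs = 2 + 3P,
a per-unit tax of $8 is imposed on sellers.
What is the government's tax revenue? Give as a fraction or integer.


With tax on sellers, new supply: Qs' = 2 + 3(P - 8)
= 3P - 22
New equilibrium quantity:
Q_new = 85/2
Tax revenue = tax * Q_new = 8 * 85/2 = 340

340


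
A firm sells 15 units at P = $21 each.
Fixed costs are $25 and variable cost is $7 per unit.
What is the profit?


Total Revenue = P * Q = 21 * 15 = $315
Total Cost = FC + VC*Q = 25 + 7*15 = $130
Profit = TR - TC = 315 - 130 = $185

$185


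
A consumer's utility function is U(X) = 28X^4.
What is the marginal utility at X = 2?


MU = dU/dX = 28*4*X^(4-1)
MU = 112*X^3
At X = 2:
MU = 112 * 2^3
MU = 112 * 8 = 896

896


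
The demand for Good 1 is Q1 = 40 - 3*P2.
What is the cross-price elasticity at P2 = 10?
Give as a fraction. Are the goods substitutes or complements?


dQ1/dP2 = -3
At P2 = 10: Q1 = 40 - 3*10 = 10
Exy = (dQ1/dP2)(P2/Q1) = -3 * 10 / 10 = -3
Since Exy < 0, the goods are complements.

-3 (complements)


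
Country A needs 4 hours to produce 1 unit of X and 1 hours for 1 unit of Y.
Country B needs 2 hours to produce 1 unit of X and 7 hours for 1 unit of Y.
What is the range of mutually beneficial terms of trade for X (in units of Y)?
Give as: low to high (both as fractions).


Opportunity cost of X for Country A = hours_X / hours_Y = 4/1 = 4 units of Y
Opportunity cost of X for Country B = hours_X / hours_Y = 2/7 = 2/7 units of Y
Terms of trade must be between the two opportunity costs.
Range: 2/7 to 4

2/7 to 4


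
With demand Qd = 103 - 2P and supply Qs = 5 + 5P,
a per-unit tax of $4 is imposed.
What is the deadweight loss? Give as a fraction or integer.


Pre-tax equilibrium quantity: Q* = 75
Post-tax equilibrium quantity: Q_tax = 485/7
Reduction in quantity: Q* - Q_tax = 40/7
DWL = (1/2) * tax * (Q* - Q_tax)
DWL = (1/2) * 4 * 40/7 = 80/7

80/7


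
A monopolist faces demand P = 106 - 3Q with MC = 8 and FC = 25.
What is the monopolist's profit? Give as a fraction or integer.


MR = MC: 106 - 6Q = 8
Q* = 49/3
P* = 106 - 3*49/3 = 57
Profit = (P* - MC)*Q* - FC
= (57 - 8)*49/3 - 25
= 49*49/3 - 25
= 2401/3 - 25 = 2326/3

2326/3


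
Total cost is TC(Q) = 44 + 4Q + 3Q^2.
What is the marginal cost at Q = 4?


MC = dTC/dQ = 4 + 2*3*Q
At Q = 4:
MC = 4 + 6*4
MC = 4 + 24 = 28

28


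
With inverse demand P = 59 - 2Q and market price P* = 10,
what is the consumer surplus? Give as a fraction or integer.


Maximum willingness to pay (at Q=0): P_max = 59
Quantity demanded at P* = 10:
Q* = (59 - 10)/2 = 49/2
CS = (1/2) * Q* * (P_max - P*)
CS = (1/2) * 49/2 * (59 - 10)
CS = (1/2) * 49/2 * 49 = 2401/4

2401/4


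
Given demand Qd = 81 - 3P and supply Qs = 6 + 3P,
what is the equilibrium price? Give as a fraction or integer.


At equilibrium, Qd = Qs.
81 - 3P = 6 + 3P
81 - 6 = 3P + 3P
75 = 6P
P* = 75/6 = 25/2

25/2


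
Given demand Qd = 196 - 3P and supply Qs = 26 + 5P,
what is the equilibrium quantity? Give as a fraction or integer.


First find equilibrium price:
196 - 3P = 26 + 5P
P* = 170/8 = 85/4
Then substitute into demand:
Q* = 196 - 3 * 85/4 = 529/4

529/4


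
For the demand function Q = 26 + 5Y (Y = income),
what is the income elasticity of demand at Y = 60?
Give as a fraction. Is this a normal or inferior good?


dQ/dY = 5
At Y = 60: Q = 26 + 5*60 = 326
Ey = (dQ/dY)(Y/Q) = 5 * 60 / 326 = 150/163
Since Ey > 0, this is a normal good.

150/163 (normal good)


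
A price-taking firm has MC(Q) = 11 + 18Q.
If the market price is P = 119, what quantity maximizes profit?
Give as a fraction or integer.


In perfect competition, profit is maximized where P = MC.
119 = 11 + 18Q
108 = 18Q
Q* = 108/18 = 6

6


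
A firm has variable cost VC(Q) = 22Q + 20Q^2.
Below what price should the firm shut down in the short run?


AVC(Q) = VC(Q)/Q = 22 + 20Q
AVC is increasing in Q, so minimum AVC is at Q -> 0+.
Min AVC = 22
The firm should shut down if P < 22.

22


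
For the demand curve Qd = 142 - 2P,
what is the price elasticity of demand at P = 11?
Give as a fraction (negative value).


dQ/dP = -2
At P = 11: Q = 142 - 2*11 = 120
E = (dQ/dP)(P/Q) = (-2)(11/120) = -11/60

-11/60


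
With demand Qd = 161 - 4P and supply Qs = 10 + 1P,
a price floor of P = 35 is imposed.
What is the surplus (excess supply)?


At P = 35:
Qd = 161 - 4*35 = 21
Qs = 10 + 1*35 = 45
Surplus = Qs - Qd = 45 - 21 = 24

24


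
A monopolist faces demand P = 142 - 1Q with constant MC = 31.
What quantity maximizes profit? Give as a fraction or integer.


TR = P*Q = (142 - 1Q)Q = 142Q - 1Q^2
MR = dTR/dQ = 142 - 2Q
Set MR = MC:
142 - 2Q = 31
111 = 2Q
Q* = 111/2 = 111/2

111/2


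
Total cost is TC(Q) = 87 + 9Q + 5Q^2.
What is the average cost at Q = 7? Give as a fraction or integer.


TC(7) = 87 + 9*7 + 5*7^2
TC(7) = 87 + 63 + 245 = 395
AC = TC/Q = 395/7 = 395/7

395/7


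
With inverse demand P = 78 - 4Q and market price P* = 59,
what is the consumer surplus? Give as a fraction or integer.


Maximum willingness to pay (at Q=0): P_max = 78
Quantity demanded at P* = 59:
Q* = (78 - 59)/4 = 19/4
CS = (1/2) * Q* * (P_max - P*)
CS = (1/2) * 19/4 * (78 - 59)
CS = (1/2) * 19/4 * 19 = 361/8

361/8


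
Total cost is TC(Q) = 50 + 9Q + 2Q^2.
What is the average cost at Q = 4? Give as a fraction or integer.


TC(4) = 50 + 9*4 + 2*4^2
TC(4) = 50 + 36 + 32 = 118
AC = TC/Q = 118/4 = 59/2

59/2


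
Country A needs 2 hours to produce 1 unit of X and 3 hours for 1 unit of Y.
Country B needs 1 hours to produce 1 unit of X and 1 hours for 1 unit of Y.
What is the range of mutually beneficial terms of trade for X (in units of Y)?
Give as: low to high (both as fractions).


Opportunity cost of X for Country A = hours_X / hours_Y = 2/3 = 2/3 units of Y
Opportunity cost of X for Country B = hours_X / hours_Y = 1/1 = 1 units of Y
Terms of trade must be between the two opportunity costs.
Range: 2/3 to 1

2/3 to 1


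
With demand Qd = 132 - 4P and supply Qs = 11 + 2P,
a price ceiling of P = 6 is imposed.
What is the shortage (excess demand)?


At P = 6:
Qd = 132 - 4*6 = 108
Qs = 11 + 2*6 = 23
Shortage = Qd - Qs = 108 - 23 = 85

85


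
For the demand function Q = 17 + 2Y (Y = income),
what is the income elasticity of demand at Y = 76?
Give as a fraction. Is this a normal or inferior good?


dQ/dY = 2
At Y = 76: Q = 17 + 2*76 = 169
Ey = (dQ/dY)(Y/Q) = 2 * 76 / 169 = 152/169
Since Ey > 0, this is a normal good.

152/169 (normal good)


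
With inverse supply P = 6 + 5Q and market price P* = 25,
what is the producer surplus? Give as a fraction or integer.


Minimum supply price (at Q=0): P_min = 6
Quantity supplied at P* = 25:
Q* = (25 - 6)/5 = 19/5
PS = (1/2) * Q* * (P* - P_min)
PS = (1/2) * 19/5 * (25 - 6)
PS = (1/2) * 19/5 * 19 = 361/10

361/10


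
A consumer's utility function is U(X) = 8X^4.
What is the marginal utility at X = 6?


MU = dU/dX = 8*4*X^(4-1)
MU = 32*X^3
At X = 6:
MU = 32 * 6^3
MU = 32 * 216 = 6912

6912


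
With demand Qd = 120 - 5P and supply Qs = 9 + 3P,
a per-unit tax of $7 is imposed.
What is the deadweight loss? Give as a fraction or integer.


Pre-tax equilibrium quantity: Q* = 405/8
Post-tax equilibrium quantity: Q_tax = 75/2
Reduction in quantity: Q* - Q_tax = 105/8
DWL = (1/2) * tax * (Q* - Q_tax)
DWL = (1/2) * 7 * 105/8 = 735/16

735/16


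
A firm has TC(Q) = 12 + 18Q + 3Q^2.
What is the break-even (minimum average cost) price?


AC(Q) = 12/Q + 18 + 3Q
To minimize: dAC/dQ = -12/Q^2 + 3 = 0
Q^2 = 12/3 = 4
Q* = 2
Min AC = 12/2 + 18 + 3*2
Min AC = 6 + 18 + 6 = 30

30


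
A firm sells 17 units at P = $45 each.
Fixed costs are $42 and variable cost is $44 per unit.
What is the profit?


Total Revenue = P * Q = 45 * 17 = $765
Total Cost = FC + VC*Q = 42 + 44*17 = $790
Profit = TR - TC = 765 - 790 = $-25

$-25


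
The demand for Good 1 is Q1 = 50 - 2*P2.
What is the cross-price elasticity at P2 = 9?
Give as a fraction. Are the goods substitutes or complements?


dQ1/dP2 = -2
At P2 = 9: Q1 = 50 - 2*9 = 32
Exy = (dQ1/dP2)(P2/Q1) = -2 * 9 / 32 = -9/16
Since Exy < 0, the goods are complements.

-9/16 (complements)


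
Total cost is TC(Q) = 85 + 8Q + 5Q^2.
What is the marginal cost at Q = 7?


MC = dTC/dQ = 8 + 2*5*Q
At Q = 7:
MC = 8 + 10*7
MC = 8 + 70 = 78

78


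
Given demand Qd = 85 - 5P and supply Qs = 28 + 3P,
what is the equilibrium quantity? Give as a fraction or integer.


First find equilibrium price:
85 - 5P = 28 + 3P
P* = 57/8 = 57/8
Then substitute into demand:
Q* = 85 - 5 * 57/8 = 395/8

395/8


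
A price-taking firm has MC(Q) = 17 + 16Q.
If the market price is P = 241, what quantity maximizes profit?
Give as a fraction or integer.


In perfect competition, profit is maximized where P = MC.
241 = 17 + 16Q
224 = 16Q
Q* = 224/16 = 14

14


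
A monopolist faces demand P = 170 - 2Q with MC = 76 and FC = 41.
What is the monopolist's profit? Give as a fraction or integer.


MR = MC: 170 - 4Q = 76
Q* = 47/2
P* = 170 - 2*47/2 = 123
Profit = (P* - MC)*Q* - FC
= (123 - 76)*47/2 - 41
= 47*47/2 - 41
= 2209/2 - 41 = 2127/2

2127/2


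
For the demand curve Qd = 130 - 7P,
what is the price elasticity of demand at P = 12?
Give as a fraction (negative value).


dQ/dP = -7
At P = 12: Q = 130 - 7*12 = 46
E = (dQ/dP)(P/Q) = (-7)(12/46) = -42/23

-42/23


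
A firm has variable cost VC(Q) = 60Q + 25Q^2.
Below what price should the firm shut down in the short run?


AVC(Q) = VC(Q)/Q = 60 + 25Q
AVC is increasing in Q, so minimum AVC is at Q -> 0+.
Min AVC = 60
The firm should shut down if P < 60.

60


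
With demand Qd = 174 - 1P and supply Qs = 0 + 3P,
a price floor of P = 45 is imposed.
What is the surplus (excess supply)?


At P = 45:
Qd = 174 - 1*45 = 129
Qs = 0 + 3*45 = 135
Surplus = Qs - Qd = 135 - 129 = 6

6


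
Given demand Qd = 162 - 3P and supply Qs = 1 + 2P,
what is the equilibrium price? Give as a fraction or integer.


At equilibrium, Qd = Qs.
162 - 3P = 1 + 2P
162 - 1 = 3P + 2P
161 = 5P
P* = 161/5 = 161/5

161/5


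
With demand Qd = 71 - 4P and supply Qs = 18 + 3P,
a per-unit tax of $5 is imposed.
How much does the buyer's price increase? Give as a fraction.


With a per-unit tax, the buyer's price increase depends on relative slopes.
Supply slope: d = 3, Demand slope: b = 4
Buyer's price increase = d * tax / (b + d)
= 3 * 5 / (4 + 3)
= 15 / 7 = 15/7

15/7


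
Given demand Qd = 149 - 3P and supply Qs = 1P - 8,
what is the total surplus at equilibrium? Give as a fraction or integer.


Find equilibrium: 149 - 3P = 1P - 8
149 + 8 = 4P
P* = 157/4 = 157/4
Q* = 1*157/4 - 8 = 125/4
Inverse demand: P = 149/3 - Q/3, so P_max = 149/3
Inverse supply: P = 8 + Q/1, so P_min = 8
CS = (1/2) * 125/4 * (149/3 - 157/4) = 15625/96
PS = (1/2) * 125/4 * (157/4 - 8) = 15625/32
TS = CS + PS = 15625/96 + 15625/32 = 15625/24

15625/24


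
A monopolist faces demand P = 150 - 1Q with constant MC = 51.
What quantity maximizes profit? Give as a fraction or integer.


TR = P*Q = (150 - 1Q)Q = 150Q - 1Q^2
MR = dTR/dQ = 150 - 2Q
Set MR = MC:
150 - 2Q = 51
99 = 2Q
Q* = 99/2 = 99/2

99/2


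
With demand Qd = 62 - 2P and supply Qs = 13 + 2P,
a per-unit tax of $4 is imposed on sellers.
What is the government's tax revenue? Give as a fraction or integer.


With tax on sellers, new supply: Qs' = 13 + 2(P - 4)
= 5 + 2P
New equilibrium quantity:
Q_new = 67/2
Tax revenue = tax * Q_new = 4 * 67/2 = 134

134


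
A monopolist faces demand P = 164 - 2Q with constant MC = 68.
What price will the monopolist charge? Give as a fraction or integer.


MR = 164 - 4Q
Set MR = MC: 164 - 4Q = 68
Q* = 24
Substitute into demand:
P* = 164 - 2*24 = 116

116


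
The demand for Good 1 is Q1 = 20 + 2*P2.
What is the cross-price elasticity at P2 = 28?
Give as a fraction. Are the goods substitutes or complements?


dQ1/dP2 = 2
At P2 = 28: Q1 = 20 + 2*28 = 76
Exy = (dQ1/dP2)(P2/Q1) = 2 * 28 / 76 = 14/19
Since Exy > 0, the goods are substitutes.

14/19 (substitutes)


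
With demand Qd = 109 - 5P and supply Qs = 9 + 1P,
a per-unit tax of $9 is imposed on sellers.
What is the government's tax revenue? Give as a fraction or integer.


With tax on sellers, new supply: Qs' = 9 + 1(P - 9)
= 0 + 1P
New equilibrium quantity:
Q_new = 109/6
Tax revenue = tax * Q_new = 9 * 109/6 = 327/2

327/2


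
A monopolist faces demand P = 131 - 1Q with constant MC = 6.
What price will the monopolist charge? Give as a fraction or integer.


MR = 131 - 2Q
Set MR = MC: 131 - 2Q = 6
Q* = 125/2
Substitute into demand:
P* = 131 - 1*125/2 = 137/2

137/2


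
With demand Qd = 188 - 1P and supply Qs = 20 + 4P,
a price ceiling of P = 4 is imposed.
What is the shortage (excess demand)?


At P = 4:
Qd = 188 - 1*4 = 184
Qs = 20 + 4*4 = 36
Shortage = Qd - Qs = 184 - 36 = 148

148


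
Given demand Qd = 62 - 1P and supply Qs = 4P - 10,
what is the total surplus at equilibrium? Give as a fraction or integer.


Find equilibrium: 62 - 1P = 4P - 10
62 + 10 = 5P
P* = 72/5 = 72/5
Q* = 4*72/5 - 10 = 238/5
Inverse demand: P = 62 - Q/1, so P_max = 62
Inverse supply: P = 5/2 + Q/4, so P_min = 5/2
CS = (1/2) * 238/5 * (62 - 72/5) = 28322/25
PS = (1/2) * 238/5 * (72/5 - 5/2) = 14161/50
TS = CS + PS = 28322/25 + 14161/50 = 14161/10

14161/10


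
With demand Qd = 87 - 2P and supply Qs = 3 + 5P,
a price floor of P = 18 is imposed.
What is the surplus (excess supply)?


At P = 18:
Qd = 87 - 2*18 = 51
Qs = 3 + 5*18 = 93
Surplus = Qs - Qd = 93 - 51 = 42

42


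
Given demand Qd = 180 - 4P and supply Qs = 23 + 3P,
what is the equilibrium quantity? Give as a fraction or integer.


First find equilibrium price:
180 - 4P = 23 + 3P
P* = 157/7 = 157/7
Then substitute into demand:
Q* = 180 - 4 * 157/7 = 632/7

632/7


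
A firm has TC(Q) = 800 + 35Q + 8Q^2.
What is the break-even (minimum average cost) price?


AC(Q) = 800/Q + 35 + 8Q
To minimize: dAC/dQ = -800/Q^2 + 8 = 0
Q^2 = 800/8 = 100
Q* = 10
Min AC = 800/10 + 35 + 8*10
Min AC = 80 + 35 + 80 = 195

195


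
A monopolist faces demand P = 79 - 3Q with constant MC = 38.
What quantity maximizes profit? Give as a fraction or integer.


TR = P*Q = (79 - 3Q)Q = 79Q - 3Q^2
MR = dTR/dQ = 79 - 6Q
Set MR = MC:
79 - 6Q = 38
41 = 6Q
Q* = 41/6 = 41/6

41/6


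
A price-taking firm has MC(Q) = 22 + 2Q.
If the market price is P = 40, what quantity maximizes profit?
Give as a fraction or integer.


In perfect competition, profit is maximized where P = MC.
40 = 22 + 2Q
18 = 2Q
Q* = 18/2 = 9

9


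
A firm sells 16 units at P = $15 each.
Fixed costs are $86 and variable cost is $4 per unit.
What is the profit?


Total Revenue = P * Q = 15 * 16 = $240
Total Cost = FC + VC*Q = 86 + 4*16 = $150
Profit = TR - TC = 240 - 150 = $90

$90


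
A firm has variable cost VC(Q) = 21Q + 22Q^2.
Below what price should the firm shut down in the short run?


AVC(Q) = VC(Q)/Q = 21 + 22Q
AVC is increasing in Q, so minimum AVC is at Q -> 0+.
Min AVC = 21
The firm should shut down if P < 21.

21


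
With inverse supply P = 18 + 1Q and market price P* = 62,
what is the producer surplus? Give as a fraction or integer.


Minimum supply price (at Q=0): P_min = 18
Quantity supplied at P* = 62:
Q* = (62 - 18)/1 = 44
PS = (1/2) * Q* * (P* - P_min)
PS = (1/2) * 44 * (62 - 18)
PS = (1/2) * 44 * 44 = 968

968


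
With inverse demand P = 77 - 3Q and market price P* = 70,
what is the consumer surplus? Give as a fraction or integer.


Maximum willingness to pay (at Q=0): P_max = 77
Quantity demanded at P* = 70:
Q* = (77 - 70)/3 = 7/3
CS = (1/2) * Q* * (P_max - P*)
CS = (1/2) * 7/3 * (77 - 70)
CS = (1/2) * 7/3 * 7 = 49/6

49/6


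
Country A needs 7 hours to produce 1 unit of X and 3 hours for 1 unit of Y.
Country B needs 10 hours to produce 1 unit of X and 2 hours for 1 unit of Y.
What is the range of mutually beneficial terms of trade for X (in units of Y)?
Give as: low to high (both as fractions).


Opportunity cost of X for Country A = hours_X / hours_Y = 7/3 = 7/3 units of Y
Opportunity cost of X for Country B = hours_X / hours_Y = 10/2 = 5 units of Y
Terms of trade must be between the two opportunity costs.
Range: 7/3 to 5

7/3 to 5


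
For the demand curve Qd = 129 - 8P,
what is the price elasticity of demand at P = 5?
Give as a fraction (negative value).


dQ/dP = -8
At P = 5: Q = 129 - 8*5 = 89
E = (dQ/dP)(P/Q) = (-8)(5/89) = -40/89

-40/89


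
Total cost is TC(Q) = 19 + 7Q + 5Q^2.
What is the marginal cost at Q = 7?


MC = dTC/dQ = 7 + 2*5*Q
At Q = 7:
MC = 7 + 10*7
MC = 7 + 70 = 77

77


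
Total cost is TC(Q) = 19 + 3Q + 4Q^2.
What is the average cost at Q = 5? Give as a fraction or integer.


TC(5) = 19 + 3*5 + 4*5^2
TC(5) = 19 + 15 + 100 = 134
AC = TC/Q = 134/5 = 134/5

134/5


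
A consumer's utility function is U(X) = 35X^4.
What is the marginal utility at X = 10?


MU = dU/dX = 35*4*X^(4-1)
MU = 140*X^3
At X = 10:
MU = 140 * 10^3
MU = 140 * 1000 = 140000

140000


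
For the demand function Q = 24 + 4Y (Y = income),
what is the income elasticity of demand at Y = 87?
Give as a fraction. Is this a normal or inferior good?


dQ/dY = 4
At Y = 87: Q = 24 + 4*87 = 372
Ey = (dQ/dY)(Y/Q) = 4 * 87 / 372 = 29/31
Since Ey > 0, this is a normal good.

29/31 (normal good)


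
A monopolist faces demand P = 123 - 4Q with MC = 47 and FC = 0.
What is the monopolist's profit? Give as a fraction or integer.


MR = MC: 123 - 8Q = 47
Q* = 19/2
P* = 123 - 4*19/2 = 85
Profit = (P* - MC)*Q* - FC
= (85 - 47)*19/2 - 0
= 38*19/2 - 0
= 361 - 0 = 361

361


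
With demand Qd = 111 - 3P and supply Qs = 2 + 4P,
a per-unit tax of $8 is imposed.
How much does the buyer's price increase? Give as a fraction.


With a per-unit tax, the buyer's price increase depends on relative slopes.
Supply slope: d = 4, Demand slope: b = 3
Buyer's price increase = d * tax / (b + d)
= 4 * 8 / (3 + 4)
= 32 / 7 = 32/7

32/7


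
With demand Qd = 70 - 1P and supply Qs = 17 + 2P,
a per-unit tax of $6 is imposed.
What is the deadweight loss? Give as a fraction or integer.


Pre-tax equilibrium quantity: Q* = 157/3
Post-tax equilibrium quantity: Q_tax = 145/3
Reduction in quantity: Q* - Q_tax = 4
DWL = (1/2) * tax * (Q* - Q_tax)
DWL = (1/2) * 6 * 4 = 12

12


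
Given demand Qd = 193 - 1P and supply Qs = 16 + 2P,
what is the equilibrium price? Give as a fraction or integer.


At equilibrium, Qd = Qs.
193 - 1P = 16 + 2P
193 - 16 = 1P + 2P
177 = 3P
P* = 177/3 = 59

59


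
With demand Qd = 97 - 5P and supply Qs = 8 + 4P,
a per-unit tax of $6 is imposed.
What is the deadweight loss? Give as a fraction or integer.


Pre-tax equilibrium quantity: Q* = 428/9
Post-tax equilibrium quantity: Q_tax = 308/9
Reduction in quantity: Q* - Q_tax = 40/3
DWL = (1/2) * tax * (Q* - Q_tax)
DWL = (1/2) * 6 * 40/3 = 40

40


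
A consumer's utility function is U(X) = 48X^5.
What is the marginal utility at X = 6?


MU = dU/dX = 48*5*X^(5-1)
MU = 240*X^4
At X = 6:
MU = 240 * 6^4
MU = 240 * 1296 = 311040

311040


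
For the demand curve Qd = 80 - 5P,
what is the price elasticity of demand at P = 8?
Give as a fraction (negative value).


dQ/dP = -5
At P = 8: Q = 80 - 5*8 = 40
E = (dQ/dP)(P/Q) = (-5)(8/40) = -1

-1


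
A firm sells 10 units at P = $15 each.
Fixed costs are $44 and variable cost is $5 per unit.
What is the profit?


Total Revenue = P * Q = 15 * 10 = $150
Total Cost = FC + VC*Q = 44 + 5*10 = $94
Profit = TR - TC = 150 - 94 = $56

$56


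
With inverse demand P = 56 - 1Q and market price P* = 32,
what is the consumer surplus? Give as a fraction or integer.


Maximum willingness to pay (at Q=0): P_max = 56
Quantity demanded at P* = 32:
Q* = (56 - 32)/1 = 24
CS = (1/2) * Q* * (P_max - P*)
CS = (1/2) * 24 * (56 - 32)
CS = (1/2) * 24 * 24 = 288

288


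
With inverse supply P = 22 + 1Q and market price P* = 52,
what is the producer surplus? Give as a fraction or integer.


Minimum supply price (at Q=0): P_min = 22
Quantity supplied at P* = 52:
Q* = (52 - 22)/1 = 30
PS = (1/2) * Q* * (P* - P_min)
PS = (1/2) * 30 * (52 - 22)
PS = (1/2) * 30 * 30 = 450

450


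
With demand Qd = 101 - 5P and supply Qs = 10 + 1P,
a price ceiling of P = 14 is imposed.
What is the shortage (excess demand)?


At P = 14:
Qd = 101 - 5*14 = 31
Qs = 10 + 1*14 = 24
Shortage = Qd - Qs = 31 - 24 = 7

7


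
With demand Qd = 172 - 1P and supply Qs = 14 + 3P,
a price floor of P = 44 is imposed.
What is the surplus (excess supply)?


At P = 44:
Qd = 172 - 1*44 = 128
Qs = 14 + 3*44 = 146
Surplus = Qs - Qd = 146 - 128 = 18

18


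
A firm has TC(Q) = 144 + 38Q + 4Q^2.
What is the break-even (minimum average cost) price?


AC(Q) = 144/Q + 38 + 4Q
To minimize: dAC/dQ = -144/Q^2 + 4 = 0
Q^2 = 144/4 = 36
Q* = 6
Min AC = 144/6 + 38 + 4*6
Min AC = 24 + 38 + 24 = 86

86


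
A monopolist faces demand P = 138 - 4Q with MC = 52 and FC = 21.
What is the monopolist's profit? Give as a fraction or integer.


MR = MC: 138 - 8Q = 52
Q* = 43/4
P* = 138 - 4*43/4 = 95
Profit = (P* - MC)*Q* - FC
= (95 - 52)*43/4 - 21
= 43*43/4 - 21
= 1849/4 - 21 = 1765/4

1765/4


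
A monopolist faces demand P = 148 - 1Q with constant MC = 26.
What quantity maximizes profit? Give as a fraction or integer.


TR = P*Q = (148 - 1Q)Q = 148Q - 1Q^2
MR = dTR/dQ = 148 - 2Q
Set MR = MC:
148 - 2Q = 26
122 = 2Q
Q* = 122/2 = 61

61


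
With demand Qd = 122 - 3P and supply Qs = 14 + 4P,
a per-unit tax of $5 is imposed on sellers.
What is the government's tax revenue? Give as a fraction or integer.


With tax on sellers, new supply: Qs' = 14 + 4(P - 5)
= 4P - 6
New equilibrium quantity:
Q_new = 470/7
Tax revenue = tax * Q_new = 5 * 470/7 = 2350/7

2350/7


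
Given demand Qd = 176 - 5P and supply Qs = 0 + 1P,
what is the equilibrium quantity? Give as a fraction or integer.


First find equilibrium price:
176 - 5P = 0 + 1P
P* = 176/6 = 88/3
Then substitute into demand:
Q* = 176 - 5 * 88/3 = 88/3

88/3


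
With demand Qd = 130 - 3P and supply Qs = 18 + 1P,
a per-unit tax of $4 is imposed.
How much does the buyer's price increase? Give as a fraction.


With a per-unit tax, the buyer's price increase depends on relative slopes.
Supply slope: d = 1, Demand slope: b = 3
Buyer's price increase = d * tax / (b + d)
= 1 * 4 / (3 + 1)
= 4 / 4 = 1

1


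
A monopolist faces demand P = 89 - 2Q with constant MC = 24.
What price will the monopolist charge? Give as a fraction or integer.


MR = 89 - 4Q
Set MR = MC: 89 - 4Q = 24
Q* = 65/4
Substitute into demand:
P* = 89 - 2*65/4 = 113/2

113/2


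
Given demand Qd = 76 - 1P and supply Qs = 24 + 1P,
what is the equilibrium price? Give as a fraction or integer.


At equilibrium, Qd = Qs.
76 - 1P = 24 + 1P
76 - 24 = 1P + 1P
52 = 2P
P* = 52/2 = 26

26


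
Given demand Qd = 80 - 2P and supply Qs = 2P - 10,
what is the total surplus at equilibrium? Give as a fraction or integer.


Find equilibrium: 80 - 2P = 2P - 10
80 + 10 = 4P
P* = 90/4 = 45/2
Q* = 2*45/2 - 10 = 35
Inverse demand: P = 40 - Q/2, so P_max = 40
Inverse supply: P = 5 + Q/2, so P_min = 5
CS = (1/2) * 35 * (40 - 45/2) = 1225/4
PS = (1/2) * 35 * (45/2 - 5) = 1225/4
TS = CS + PS = 1225/4 + 1225/4 = 1225/2

1225/2


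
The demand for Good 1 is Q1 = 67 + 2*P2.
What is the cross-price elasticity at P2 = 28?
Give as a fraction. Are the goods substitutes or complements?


dQ1/dP2 = 2
At P2 = 28: Q1 = 67 + 2*28 = 123
Exy = (dQ1/dP2)(P2/Q1) = 2 * 28 / 123 = 56/123
Since Exy > 0, the goods are substitutes.

56/123 (substitutes)


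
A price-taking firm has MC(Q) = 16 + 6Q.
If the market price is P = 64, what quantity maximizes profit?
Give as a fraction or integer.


In perfect competition, profit is maximized where P = MC.
64 = 16 + 6Q
48 = 6Q
Q* = 48/6 = 8

8


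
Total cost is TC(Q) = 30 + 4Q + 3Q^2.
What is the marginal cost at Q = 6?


MC = dTC/dQ = 4 + 2*3*Q
At Q = 6:
MC = 4 + 6*6
MC = 4 + 36 = 40

40


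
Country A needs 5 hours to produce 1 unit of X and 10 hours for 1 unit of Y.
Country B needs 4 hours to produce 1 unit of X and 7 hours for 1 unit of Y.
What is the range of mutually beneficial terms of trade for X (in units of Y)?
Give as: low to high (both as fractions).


Opportunity cost of X for Country A = hours_X / hours_Y = 5/10 = 1/2 units of Y
Opportunity cost of X for Country B = hours_X / hours_Y = 4/7 = 4/7 units of Y
Terms of trade must be between the two opportunity costs.
Range: 1/2 to 4/7

1/2 to 4/7


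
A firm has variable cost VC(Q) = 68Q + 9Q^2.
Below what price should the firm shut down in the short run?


AVC(Q) = VC(Q)/Q = 68 + 9Q
AVC is increasing in Q, so minimum AVC is at Q -> 0+.
Min AVC = 68
The firm should shut down if P < 68.

68


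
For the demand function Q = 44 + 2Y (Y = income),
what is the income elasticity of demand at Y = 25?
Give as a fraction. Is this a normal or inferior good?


dQ/dY = 2
At Y = 25: Q = 44 + 2*25 = 94
Ey = (dQ/dY)(Y/Q) = 2 * 25 / 94 = 25/47
Since Ey > 0, this is a normal good.

25/47 (normal good)


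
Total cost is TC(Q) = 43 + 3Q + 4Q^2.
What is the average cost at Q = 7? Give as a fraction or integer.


TC(7) = 43 + 3*7 + 4*7^2
TC(7) = 43 + 21 + 196 = 260
AC = TC/Q = 260/7 = 260/7

260/7


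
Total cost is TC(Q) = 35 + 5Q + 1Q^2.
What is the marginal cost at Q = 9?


MC = dTC/dQ = 5 + 2*1*Q
At Q = 9:
MC = 5 + 2*9
MC = 5 + 18 = 23

23


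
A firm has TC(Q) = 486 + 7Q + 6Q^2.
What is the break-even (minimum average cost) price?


AC(Q) = 486/Q + 7 + 6Q
To minimize: dAC/dQ = -486/Q^2 + 6 = 0
Q^2 = 486/6 = 81
Q* = 9
Min AC = 486/9 + 7 + 6*9
Min AC = 54 + 7 + 54 = 115

115


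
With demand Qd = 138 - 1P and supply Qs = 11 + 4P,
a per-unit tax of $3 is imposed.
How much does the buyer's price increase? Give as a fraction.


With a per-unit tax, the buyer's price increase depends on relative slopes.
Supply slope: d = 4, Demand slope: b = 1
Buyer's price increase = d * tax / (b + d)
= 4 * 3 / (1 + 4)
= 12 / 5 = 12/5

12/5


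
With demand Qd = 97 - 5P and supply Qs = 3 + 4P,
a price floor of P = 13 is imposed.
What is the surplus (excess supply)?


At P = 13:
Qd = 97 - 5*13 = 32
Qs = 3 + 4*13 = 55
Surplus = Qs - Qd = 55 - 32 = 23

23


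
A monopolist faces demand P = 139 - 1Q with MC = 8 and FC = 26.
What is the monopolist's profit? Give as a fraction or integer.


MR = MC: 139 - 2Q = 8
Q* = 131/2
P* = 139 - 1*131/2 = 147/2
Profit = (P* - MC)*Q* - FC
= (147/2 - 8)*131/2 - 26
= 131/2*131/2 - 26
= 17161/4 - 26 = 17057/4

17057/4


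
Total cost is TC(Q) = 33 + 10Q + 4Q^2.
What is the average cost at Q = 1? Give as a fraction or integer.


TC(1) = 33 + 10*1 + 4*1^2
TC(1) = 33 + 10 + 4 = 47
AC = TC/Q = 47/1 = 47

47


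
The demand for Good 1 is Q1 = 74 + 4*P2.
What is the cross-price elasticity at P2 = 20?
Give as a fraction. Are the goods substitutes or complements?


dQ1/dP2 = 4
At P2 = 20: Q1 = 74 + 4*20 = 154
Exy = (dQ1/dP2)(P2/Q1) = 4 * 20 / 154 = 40/77
Since Exy > 0, the goods are substitutes.

40/77 (substitutes)


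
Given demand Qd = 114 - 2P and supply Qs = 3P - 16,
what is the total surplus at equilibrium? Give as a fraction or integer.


Find equilibrium: 114 - 2P = 3P - 16
114 + 16 = 5P
P* = 130/5 = 26
Q* = 3*26 - 16 = 62
Inverse demand: P = 57 - Q/2, so P_max = 57
Inverse supply: P = 16/3 + Q/3, so P_min = 16/3
CS = (1/2) * 62 * (57 - 26) = 961
PS = (1/2) * 62 * (26 - 16/3) = 1922/3
TS = CS + PS = 961 + 1922/3 = 4805/3

4805/3


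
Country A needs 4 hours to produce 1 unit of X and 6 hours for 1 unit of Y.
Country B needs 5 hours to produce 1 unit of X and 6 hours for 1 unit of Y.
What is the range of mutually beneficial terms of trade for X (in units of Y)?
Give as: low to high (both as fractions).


Opportunity cost of X for Country A = hours_X / hours_Y = 4/6 = 2/3 units of Y
Opportunity cost of X for Country B = hours_X / hours_Y = 5/6 = 5/6 units of Y
Terms of trade must be between the two opportunity costs.
Range: 2/3 to 5/6

2/3 to 5/6


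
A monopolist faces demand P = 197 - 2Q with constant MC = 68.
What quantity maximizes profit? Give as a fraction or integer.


TR = P*Q = (197 - 2Q)Q = 197Q - 2Q^2
MR = dTR/dQ = 197 - 4Q
Set MR = MC:
197 - 4Q = 68
129 = 4Q
Q* = 129/4 = 129/4

129/4


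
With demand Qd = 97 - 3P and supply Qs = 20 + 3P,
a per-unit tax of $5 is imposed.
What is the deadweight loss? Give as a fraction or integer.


Pre-tax equilibrium quantity: Q* = 117/2
Post-tax equilibrium quantity: Q_tax = 51
Reduction in quantity: Q* - Q_tax = 15/2
DWL = (1/2) * tax * (Q* - Q_tax)
DWL = (1/2) * 5 * 15/2 = 75/4

75/4


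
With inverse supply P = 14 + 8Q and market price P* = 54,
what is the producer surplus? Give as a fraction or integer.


Minimum supply price (at Q=0): P_min = 14
Quantity supplied at P* = 54:
Q* = (54 - 14)/8 = 5
PS = (1/2) * Q* * (P* - P_min)
PS = (1/2) * 5 * (54 - 14)
PS = (1/2) * 5 * 40 = 100

100


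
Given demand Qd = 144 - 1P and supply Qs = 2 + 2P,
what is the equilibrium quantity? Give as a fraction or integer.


First find equilibrium price:
144 - 1P = 2 + 2P
P* = 142/3 = 142/3
Then substitute into demand:
Q* = 144 - 1 * 142/3 = 290/3

290/3


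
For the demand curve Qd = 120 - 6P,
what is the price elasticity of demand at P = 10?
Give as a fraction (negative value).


dQ/dP = -6
At P = 10: Q = 120 - 6*10 = 60
E = (dQ/dP)(P/Q) = (-6)(10/60) = -1

-1


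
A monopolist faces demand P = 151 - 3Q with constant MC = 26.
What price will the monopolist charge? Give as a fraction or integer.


MR = 151 - 6Q
Set MR = MC: 151 - 6Q = 26
Q* = 125/6
Substitute into demand:
P* = 151 - 3*125/6 = 177/2

177/2


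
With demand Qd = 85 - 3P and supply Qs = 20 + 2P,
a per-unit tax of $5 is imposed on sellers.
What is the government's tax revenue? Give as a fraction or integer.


With tax on sellers, new supply: Qs' = 20 + 2(P - 5)
= 10 + 2P
New equilibrium quantity:
Q_new = 40
Tax revenue = tax * Q_new = 5 * 40 = 200

200


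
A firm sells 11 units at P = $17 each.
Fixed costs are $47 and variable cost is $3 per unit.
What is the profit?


Total Revenue = P * Q = 17 * 11 = $187
Total Cost = FC + VC*Q = 47 + 3*11 = $80
Profit = TR - TC = 187 - 80 = $107

$107


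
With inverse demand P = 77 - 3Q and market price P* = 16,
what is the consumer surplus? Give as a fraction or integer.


Maximum willingness to pay (at Q=0): P_max = 77
Quantity demanded at P* = 16:
Q* = (77 - 16)/3 = 61/3
CS = (1/2) * Q* * (P_max - P*)
CS = (1/2) * 61/3 * (77 - 16)
CS = (1/2) * 61/3 * 61 = 3721/6

3721/6


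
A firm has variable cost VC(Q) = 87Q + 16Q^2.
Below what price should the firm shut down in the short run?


AVC(Q) = VC(Q)/Q = 87 + 16Q
AVC is increasing in Q, so minimum AVC is at Q -> 0+.
Min AVC = 87
The firm should shut down if P < 87.

87


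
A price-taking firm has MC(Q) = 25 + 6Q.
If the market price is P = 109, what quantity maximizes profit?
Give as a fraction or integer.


In perfect competition, profit is maximized where P = MC.
109 = 25 + 6Q
84 = 6Q
Q* = 84/6 = 14

14


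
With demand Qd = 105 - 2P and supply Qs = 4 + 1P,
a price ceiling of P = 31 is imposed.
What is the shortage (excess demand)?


At P = 31:
Qd = 105 - 2*31 = 43
Qs = 4 + 1*31 = 35
Shortage = Qd - Qs = 43 - 35 = 8

8


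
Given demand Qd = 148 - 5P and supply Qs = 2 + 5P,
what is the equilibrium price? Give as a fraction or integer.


At equilibrium, Qd = Qs.
148 - 5P = 2 + 5P
148 - 2 = 5P + 5P
146 = 10P
P* = 146/10 = 73/5

73/5


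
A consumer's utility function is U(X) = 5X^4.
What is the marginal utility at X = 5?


MU = dU/dX = 5*4*X^(4-1)
MU = 20*X^3
At X = 5:
MU = 20 * 5^3
MU = 20 * 125 = 2500

2500


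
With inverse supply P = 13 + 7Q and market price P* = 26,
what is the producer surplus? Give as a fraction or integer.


Minimum supply price (at Q=0): P_min = 13
Quantity supplied at P* = 26:
Q* = (26 - 13)/7 = 13/7
PS = (1/2) * Q* * (P* - P_min)
PS = (1/2) * 13/7 * (26 - 13)
PS = (1/2) * 13/7 * 13 = 169/14

169/14
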